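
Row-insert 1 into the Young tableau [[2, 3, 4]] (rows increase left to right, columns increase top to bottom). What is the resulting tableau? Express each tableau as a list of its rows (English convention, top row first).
[[1, 3, 4], [2]]

In row 1, 1 replaces 2 (the leftmost entry greater than 1); 2 is bumped to row 2. 2 starts a new row 2. The new tableau is [[1, 3, 4], [2]].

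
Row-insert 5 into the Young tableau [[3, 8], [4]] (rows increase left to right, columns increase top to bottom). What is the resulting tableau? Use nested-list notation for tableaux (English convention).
[[3, 5], [4, 8]]

In row 1, 5 replaces 8 (the leftmost entry greater than 5); 8 is bumped to row 2. 8 is appended to row 2. The new tableau is [[3, 5], [4, 8]].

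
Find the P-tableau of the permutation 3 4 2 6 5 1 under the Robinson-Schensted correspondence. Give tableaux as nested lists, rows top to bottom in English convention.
After inserting 3: P = [[3]].
After inserting 4: P = [[3, 4]].
After inserting 2: P = [[2, 4], [3]].
After inserting 6: P = [[2, 4, 6], [3]].
After inserting 5: P = [[2, 4, 5], [3, 6]].
After inserting 1: P = [[1, 4, 5], [2, 6], [3]].

So P = [[1, 4, 5], [2, 6], [3]].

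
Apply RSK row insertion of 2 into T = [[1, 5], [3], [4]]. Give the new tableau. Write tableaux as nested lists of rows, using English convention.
[[1, 2], [3, 5], [4]]

In row 1, 2 replaces 5 (the leftmost entry greater than 2); 5 is bumped to row 2. 5 is appended to row 2. The new tableau is [[1, 2], [3, 5], [4]].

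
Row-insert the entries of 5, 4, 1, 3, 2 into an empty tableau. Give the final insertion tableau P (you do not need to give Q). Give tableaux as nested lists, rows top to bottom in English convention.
Insert 5: appended to row 1. P = [[5]].
Insert 4: 4 bumps 5 from row 1; 5 starts row 2. P = [[4], [5]].
Insert 1: 1 bumps 4 from row 1; 4 bumps 5 from row 2; 5 starts row 3. P = [[1], [4], [5]].
Insert 3: appended to row 1. P = [[1, 3], [4], [5]].
Insert 2: 2 bumps 3 from row 1; 3 bumps 4 from row 2; 4 bumps 5 from row 3; 5 starts row 4. P = [[1, 2], [3], [4], [5]].

So P = [[1, 2], [3], [4], [5]].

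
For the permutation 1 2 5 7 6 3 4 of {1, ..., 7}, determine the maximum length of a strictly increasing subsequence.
4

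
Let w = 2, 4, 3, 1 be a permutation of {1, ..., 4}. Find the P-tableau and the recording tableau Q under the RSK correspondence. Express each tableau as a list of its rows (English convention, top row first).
Insert each entry of the permutation into P by Schensted row insertion, recording in Q the position of each new cell.

Insert 2: appended to row 1. P = [[2]].
Insert 4: appended to row 1. P = [[2, 4]].
Insert 3: 3 bumps 4 from row 1; 4 starts row 2. P = [[2, 3], [4]].
Insert 1: 1 bumps 2 from row 1; 2 bumps 4 from row 2; 4 starts row 3. P = [[1, 3], [2], [4]].

So P = [[1, 3], [2], [4]], Q = [[1, 2], [3], [4]].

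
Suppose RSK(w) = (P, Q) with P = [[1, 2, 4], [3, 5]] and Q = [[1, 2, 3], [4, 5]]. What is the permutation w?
Reverse the RSK construction: for i from n down to 1, find the cell of Q containing i, remove the entry at that cell from P, and reverse-bump it up through P; the value ejected from row 1 is w(i).

Step i=5: Q has 5 at row 2, column 2; remove 5 from row 2 of P and reverse-bump: 5 enters row 1 and ejects 4. So w(5) = 4. P is now [[1, 2, 5], [3]].
Step i=4: Q has 4 at row 2, column 1; remove 3 from row 2 of P and reverse-bump: 3 enters row 1 and ejects 2. So w(4) = 2. P is now [[1, 3, 5]].
Step i=3: Q has 3 at row 1, column 3; remove that cell from P, ejecting 5. So w(3) = 5. P is now [[1, 3]].
Step i=2: Q has 2 at row 1, column 2; remove that cell from P, ejecting 3. So w(2) = 3. P is now [[1]].
Step i=1: Q has 1 at row 1, column 1; remove that cell from P, ejecting 1. So w(1) = 1. P is now [].

So w = 1 3 5 2 4.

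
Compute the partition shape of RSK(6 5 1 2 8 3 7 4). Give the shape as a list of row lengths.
[4, 2, 2]

Row-insert each entry into an empty tableau.

After inserting 6: P = [[6]].
After inserting 5: P = [[5], [6]].
After inserting 1: P = [[1], [5], [6]].
After inserting 2: P = [[1, 2], [5], [6]].
After inserting 8: P = [[1, 2, 8], [5], [6]].
After inserting 3: P = [[1, 2, 3], [5, 8], [6]].
After inserting 7: P = [[1, 2, 3, 7], [5, 8], [6]].
After inserting 4: P = [[1, 2, 3, 4], [5, 7], [6, 8]].

The final insertion tableau P = [[1, 2, 3, 4], [5, 7], [6, 8]] has shape [4, 2, 2].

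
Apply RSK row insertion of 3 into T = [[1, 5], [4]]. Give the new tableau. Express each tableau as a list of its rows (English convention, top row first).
[[1, 3], [4, 5]]

In row 1, 3 replaces 5 (the leftmost entry greater than 3); 5 is bumped to row 2. 5 is appended to row 2. The new tableau is [[1, 3], [4, 5]].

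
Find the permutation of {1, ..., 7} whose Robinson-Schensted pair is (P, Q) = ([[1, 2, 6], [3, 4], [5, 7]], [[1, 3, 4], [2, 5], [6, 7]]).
Reverse RSK: for i = n, n-1, ..., 1, locate i in Q, remove the corresponding corner cell from P, and reverse-bump its entry up through P; the value ejected from row 1 is w(i).

So w = 5 3 4 7 6 1 2.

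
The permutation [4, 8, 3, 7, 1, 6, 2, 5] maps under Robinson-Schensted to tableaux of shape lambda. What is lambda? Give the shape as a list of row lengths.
[3, 2, 2, 1]

Row-insert each entry into an empty tableau.

After inserting 4: P = [[4]].
After inserting 8: P = [[4, 8]].
After inserting 3: P = [[3, 8], [4]].
After inserting 7: P = [[3, 7], [4, 8]].
After inserting 1: P = [[1, 7], [3, 8], [4]].
After inserting 6: P = [[1, 6], [3, 7], [4, 8]].
After inserting 2: P = [[1, 2], [3, 6], [4, 7], [8]].
After inserting 5: P = [[1, 2, 5], [3, 6], [4, 7], [8]].

The final insertion tableau P = [[1, 2, 5], [3, 6], [4, 7], [8]] has shape [3, 2, 2, 1].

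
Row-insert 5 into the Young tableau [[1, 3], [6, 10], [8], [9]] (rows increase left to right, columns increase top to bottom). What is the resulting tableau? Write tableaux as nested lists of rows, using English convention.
5 is larger than every entry of row 1, so it is appended to row 1. The new tableau is [[1, 3, 5], [6, 10], [8], [9]].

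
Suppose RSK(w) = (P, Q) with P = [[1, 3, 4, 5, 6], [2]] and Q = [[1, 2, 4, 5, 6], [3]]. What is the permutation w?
Reverse RSK: for i = n, n-1, ..., 1, locate i in Q, remove the corresponding corner cell from P, and reverse-bump its entry up through P; the value ejected from row 1 is w(i).

So w = 2 3 1 4 5 6.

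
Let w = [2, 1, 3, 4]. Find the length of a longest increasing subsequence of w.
3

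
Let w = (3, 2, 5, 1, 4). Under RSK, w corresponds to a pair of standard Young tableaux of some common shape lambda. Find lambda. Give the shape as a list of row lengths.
Row-insert each entry into an empty tableau.

After inserting 3: P = [[3]].
After inserting 2: P = [[2], [3]].
After inserting 5: P = [[2, 5], [3]].
After inserting 1: P = [[1, 5], [2], [3]].
After inserting 4: P = [[1, 4], [2, 5], [3]].

The final insertion tableau P = [[1, 4], [2, 5], [3]] has shape [2, 2, 1].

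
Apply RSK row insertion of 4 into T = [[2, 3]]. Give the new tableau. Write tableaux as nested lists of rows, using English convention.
[[2, 3, 4]]

4 is larger than every entry of row 1, so it is appended to row 1. The new tableau is [[2, 3, 4]].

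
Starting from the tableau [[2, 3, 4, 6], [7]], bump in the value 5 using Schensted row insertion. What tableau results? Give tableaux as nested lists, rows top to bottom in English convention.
[[2, 3, 4, 5], [6], [7]]

In row 1, 5 replaces 6 (the leftmost entry greater than 5); 6 is bumped to row 2. In row 2, 6 replaces 7 (the leftmost entry greater than 6); 7 is bumped to row 3. 7 starts a new row 3. The new tableau is [[2, 3, 4, 5], [6], [7]].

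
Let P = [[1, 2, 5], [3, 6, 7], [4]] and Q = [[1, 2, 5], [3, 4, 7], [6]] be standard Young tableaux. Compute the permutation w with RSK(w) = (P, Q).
4 6 1 3 7 2 5

Reverse the RSK construction: for i from n down to 1, find the cell of Q containing i, remove the entry at that cell from P, and reverse-bump it up through P; the value ejected from row 1 is w(i).

Step i=7: Q has 7 at row 2, column 3; remove 7 from row 2 of P and reverse-bump: 7 enters row 1 and ejects 5. So w(7) = 5. P is now [[1, 2, 7], [3, 6], [4]].
Step i=6: Q has 6 at row 3, column 1; remove 4 from row 3 of P and reverse-bump: 4 enters row 2 and ejects 3; 3 enters row 1 and ejects 2. So w(6) = 2. P is now [[1, 3, 7], [4, 6]].
Step i=5: Q has 5 at row 1, column 3; remove that cell from P, ejecting 7. So w(5) = 7. P is now [[1, 3], [4, 6]].
Step i=4: Q has 4 at row 2, column 2; remove 6 from row 2 of P and reverse-bump: 6 enters row 1 and ejects 3. So w(4) = 3. P is now [[1, 6], [4]].
Step i=3: Q has 3 at row 2, column 1; remove 4 from row 2 of P and reverse-bump: 4 enters row 1 and ejects 1. So w(3) = 1. P is now [[4, 6]].
Step i=2: Q has 2 at row 1, column 2; remove that cell from P, ejecting 6. So w(2) = 6. P is now [[4]].
Step i=1: Q has 1 at row 1, column 1; remove that cell from P, ejecting 4. So w(1) = 4. P is now [].

So w = 4 6 1 3 7 2 5.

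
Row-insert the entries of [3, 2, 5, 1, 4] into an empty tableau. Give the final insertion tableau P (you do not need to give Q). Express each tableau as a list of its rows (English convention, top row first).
Insert 3: appended to row 1. P = [[3]].
Insert 2: 2 bumps 3 from row 1; 3 starts row 2. P = [[2], [3]].
Insert 5: appended to row 1. P = [[2, 5], [3]].
Insert 1: 1 bumps 2 from row 1; 2 bumps 3 from row 2; 3 starts row 3. P = [[1, 5], [2], [3]].
Insert 4: 4 bumps 5 from row 1; 5 appends to row 2. P = [[1, 4], [2, 5], [3]].

So P = [[1, 4], [2, 5], [3]].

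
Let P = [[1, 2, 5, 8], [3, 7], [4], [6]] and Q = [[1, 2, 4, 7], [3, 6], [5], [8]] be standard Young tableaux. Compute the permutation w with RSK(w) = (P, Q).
Reverse the RSK construction: for i from n down to 1, find the cell of Q containing i, remove the entry at that cell from P, and reverse-bump it up through P; the value ejected from row 1 is w(i).

Step i=8: Q has 8 at row 4, column 1; remove 6 from row 4 of P and reverse-bump: 6 enters row 3 and ejects 4; 4 enters row 2 and ejects 3; 3 enters row 1 and ejects 2. So w(8) = 2. P is now [[1, 3, 5, 8], [4, 7], [6]].
Step i=7: Q has 7 at row 1, column 4; remove that cell from P, ejecting 8. So w(7) = 8. P is now [[1, 3, 5], [4, 7], [6]].
Step i=6: Q has 6 at row 2, column 2; remove 7 from row 2 of P and reverse-bump: 7 enters row 1 and ejects 5. So w(6) = 5. P is now [[1, 3, 7], [4], [6]].
Step i=5: Q has 5 at row 3, column 1; remove 6 from row 3 of P and reverse-bump: 6 enters row 2 and ejects 4; 4 enters row 1 and ejects 3. So w(5) = 3. P is now [[1, 4, 7], [6]].
Step i=4: Q has 4 at row 1, column 3; remove that cell from P, ejecting 7. So w(4) = 7. P is now [[1, 4], [6]].
Step i=3: Q has 3 at row 2, column 1; remove 6 from row 2 of P and reverse-bump: 6 enters row 1 and ejects 4. So w(3) = 4. P is now [[1, 6]].
Step i=2: Q has 2 at row 1, column 2; remove that cell from P, ejecting 6. So w(2) = 6. P is now [[1]].
Step i=1: Q has 1 at row 1, column 1; remove that cell from P, ejecting 1. So w(1) = 1. P is now [].

So w = 1 6 4 7 3 5 8 2.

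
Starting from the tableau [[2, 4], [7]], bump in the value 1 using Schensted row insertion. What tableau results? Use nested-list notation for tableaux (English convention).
[[1, 4], [2], [7]]

In row 1, 1 replaces 2 (the leftmost entry greater than 1); 2 is bumped to row 2. In row 2, 2 replaces 7 (the leftmost entry greater than 2); 7 is bumped to row 3. 7 starts a new row 3. The new tableau is [[1, 4], [2], [7]].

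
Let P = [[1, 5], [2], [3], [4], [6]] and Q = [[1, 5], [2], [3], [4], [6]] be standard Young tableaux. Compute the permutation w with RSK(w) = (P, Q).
6 4 3 2 5 1

Reverse the RSK construction: for i from n down to 1, find the cell of Q containing i, remove the entry at that cell from P, and reverse-bump it up through P; the value ejected from row 1 is w(i).

Step i=6: Q has 6 at row 5, column 1; remove 6 from row 5 of P and reverse-bump: 6 enters row 4 and ejects 4; 4 enters row 3 and ejects 3; 3 enters row 2 and ejects 2; 2 enters row 1 and ejects 1. So w(6) = 1. P is now [[2, 5], [3], [4], [6]].
Step i=5: Q has 5 at row 1, column 2; remove that cell from P, ejecting 5. So w(5) = 5. P is now [[2], [3], [4], [6]].
Step i=4: Q has 4 at row 4, column 1; remove 6 from row 4 of P and reverse-bump: 6 enters row 3 and ejects 4; 4 enters row 2 and ejects 3; 3 enters row 1 and ejects 2. So w(4) = 2. P is now [[3], [4], [6]].
Step i=3: Q has 3 at row 3, column 1; remove 6 from row 3 of P and reverse-bump: 6 enters row 2 and ejects 4; 4 enters row 1 and ejects 3. So w(3) = 3. P is now [[4], [6]].
Step i=2: Q has 2 at row 2, column 1; remove 6 from row 2 of P and reverse-bump: 6 enters row 1 and ejects 4. So w(2) = 4. P is now [[6]].
Step i=1: Q has 1 at row 1, column 1; remove that cell from P, ejecting 6. So w(1) = 6. P is now [].

So w = 6 4 3 2 5 1.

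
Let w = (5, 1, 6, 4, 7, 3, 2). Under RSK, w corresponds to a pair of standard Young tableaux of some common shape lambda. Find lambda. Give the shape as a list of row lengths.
Row-insert each entry into an empty tableau.

After inserting 5: P = [[5]].
After inserting 1: P = [[1], [5]].
After inserting 6: P = [[1, 6], [5]].
After inserting 4: P = [[1, 4], [5, 6]].
After inserting 7: P = [[1, 4, 7], [5, 6]].
After inserting 3: P = [[1, 3, 7], [4, 6], [5]].
After inserting 2: P = [[1, 2, 7], [3, 6], [4], [5]].

The final insertion tableau P = [[1, 2, 7], [3, 6], [4], [5]] has shape [3, 2, 1, 1].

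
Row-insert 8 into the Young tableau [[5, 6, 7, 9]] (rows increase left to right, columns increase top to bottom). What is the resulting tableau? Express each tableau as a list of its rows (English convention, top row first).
[[5, 6, 7, 8], [9]]

In row 1, 8 replaces 9 (the leftmost entry greater than 8); 9 is bumped to row 2. 9 starts a new row 2. The new tableau is [[5, 6, 7, 8], [9]].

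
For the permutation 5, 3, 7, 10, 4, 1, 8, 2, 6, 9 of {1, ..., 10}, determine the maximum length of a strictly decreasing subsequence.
3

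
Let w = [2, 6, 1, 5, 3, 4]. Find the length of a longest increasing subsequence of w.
3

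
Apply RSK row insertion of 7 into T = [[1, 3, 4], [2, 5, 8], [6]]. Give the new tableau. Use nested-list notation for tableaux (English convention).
[[1, 3, 4, 7], [2, 5, 8], [6]]

7 is larger than every entry of row 1, so it is appended to row 1. The new tableau is [[1, 3, 4, 7], [2, 5, 8], [6]].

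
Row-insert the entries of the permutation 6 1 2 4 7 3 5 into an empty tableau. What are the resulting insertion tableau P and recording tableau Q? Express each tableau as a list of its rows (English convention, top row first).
P = [[1, 2, 3, 5], [4, 7], [6]], Q = [[1, 3, 4, 5], [2, 7], [6]]

Insert each entry of the permutation into P by Schensted row insertion, recording in Q the position of each new cell.

Insert 6: appended to row 1. P = [[6]], Q = [[1]].
Insert 1: 1 bumps 6 from row 1; 6 starts row 2. P = [[1], [6]], Q = [[1], [2]].
Insert 2: appended to row 1. P = [[1, 2], [6]], Q = [[1, 3], [2]].
Insert 4: appended to row 1. P = [[1, 2, 4], [6]], Q = [[1, 3, 4], [2]].
Insert 7: appended to row 1. P = [[1, 2, 4, 7], [6]], Q = [[1, 3, 4, 5], [2]].
Insert 3: 3 bumps 4 from row 1; 4 bumps 6 from row 2; 6 starts row 3. P = [[1, 2, 3, 7], [4], [6]], Q = [[1, 3, 4, 5], [2], [6]].
Insert 5: 5 bumps 7 from row 1; 7 appends to row 2. P = [[1, 2, 3, 5], [4, 7], [6]], Q = [[1, 3, 4, 5], [2, 7], [6]].

So P = [[1, 2, 3, 5], [4, 7], [6]], Q = [[1, 3, 4, 5], [2, 7], [6]].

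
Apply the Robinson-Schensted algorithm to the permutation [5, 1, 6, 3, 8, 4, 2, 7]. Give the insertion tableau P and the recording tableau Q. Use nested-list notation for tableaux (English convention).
P = [[1, 2, 4, 7], [3, 6, 8], [5]], Q = [[1, 3, 5, 8], [2, 4, 6], [7]]

Insert each entry of the permutation into P by Schensted row insertion, recording in Q the position of each new cell.

Insert 5: appended to row 1. P = [[5]], Q = [[1]].
Insert 1: 1 bumps 5 from row 1; 5 starts row 2. P = [[1], [5]], Q = [[1], [2]].
Insert 6: appended to row 1. P = [[1, 6], [5]], Q = [[1, 3], [2]].
Insert 3: 3 bumps 6 from row 1; 6 appends to row 2. P = [[1, 3], [5, 6]], Q = [[1, 3], [2, 4]].
Insert 8: appended to row 1. P = [[1, 3, 8], [5, 6]], Q = [[1, 3, 5], [2, 4]].
Insert 4: 4 bumps 8 from row 1; 8 appends to row 2. P = [[1, 3, 4], [5, 6, 8]], Q = [[1, 3, 5], [2, 4, 6]].
Insert 2: 2 bumps 3 from row 1; 3 bumps 5 from row 2; 5 starts row 3. P = [[1, 2, 4], [3, 6, 8], [5]], Q = [[1, 3, 5], [2, 4, 6], [7]].
Insert 7: appended to row 1. P = [[1, 2, 4, 7], [3, 6, 8], [5]], Q = [[1, 3, 5, 8], [2, 4, 6], [7]].

So P = [[1, 2, 4, 7], [3, 6, 8], [5]], Q = [[1, 3, 5, 8], [2, 4, 6], [7]].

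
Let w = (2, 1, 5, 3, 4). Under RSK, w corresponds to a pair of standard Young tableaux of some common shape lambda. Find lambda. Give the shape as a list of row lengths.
[3, 2]

Row-insert each entry into an empty tableau.

After inserting 2: P = [[2]].
After inserting 1: P = [[1], [2]].
After inserting 5: P = [[1, 5], [2]].
After inserting 3: P = [[1, 3], [2, 5]].
After inserting 4: P = [[1, 3, 4], [2, 5]].

The final insertion tableau P = [[1, 3, 4], [2, 5]] has shape [3, 2].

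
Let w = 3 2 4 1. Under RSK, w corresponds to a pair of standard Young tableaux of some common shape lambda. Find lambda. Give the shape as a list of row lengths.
RSK row insertion gives P = [[1, 4], [2], [3]], which has shape [2, 1, 1].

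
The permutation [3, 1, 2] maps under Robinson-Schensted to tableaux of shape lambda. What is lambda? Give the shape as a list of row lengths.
[2, 1]

Row-insert each entry into an empty tableau.

After inserting 3: P = [[3]].
After inserting 1: P = [[1], [3]].
After inserting 2: P = [[1, 2], [3]].

The final insertion tableau P = [[1, 2], [3]] has shape [2, 1].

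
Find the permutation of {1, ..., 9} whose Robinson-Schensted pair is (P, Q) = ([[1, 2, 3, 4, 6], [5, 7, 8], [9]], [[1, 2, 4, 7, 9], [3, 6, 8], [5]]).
1 9 5 7 2 3 8 4 6

Reverse the RSK construction: for i from n down to 1, find the cell of Q containing i, remove the entry at that cell from P, and reverse-bump it up through P; the value ejected from row 1 is w(i).

Step i=9: Q has 9 at row 1, column 5; remove that cell from P, ejecting 6. So w(9) = 6. P is now [[1, 2, 3, 4], [5, 7, 8], [9]].
Step i=8: Q has 8 at row 2, column 3; remove 8 from row 2 of P and reverse-bump: 8 enters row 1 and ejects 4. So w(8) = 4. P is now [[1, 2, 3, 8], [5, 7], [9]].
Step i=7: Q has 7 at row 1, column 4; remove that cell from P, ejecting 8. So w(7) = 8. P is now [[1, 2, 3], [5, 7], [9]].
Step i=6: Q has 6 at row 2, column 2; remove 7 from row 2 of P and reverse-bump: 7 enters row 1 and ejects 3. So w(6) = 3. P is now [[1, 2, 7], [5], [9]].
Step i=5: Q has 5 at row 3, column 1; remove 9 from row 3 of P and reverse-bump: 9 enters row 2 and ejects 5; 5 enters row 1 and ejects 2. So w(5) = 2. P is now [[1, 5, 7], [9]].
Step i=4: Q has 4 at row 1, column 3; remove that cell from P, ejecting 7. So w(4) = 7. P is now [[1, 5], [9]].
Step i=3: Q has 3 at row 2, column 1; remove 9 from row 2 of P and reverse-bump: 9 enters row 1 and ejects 5. So w(3) = 5. P is now [[1, 9]].
Step i=2: Q has 2 at row 1, column 2; remove that cell from P, ejecting 9. So w(2) = 9. P is now [[1]].
Step i=1: Q has 1 at row 1, column 1; remove that cell from P, ejecting 1. So w(1) = 1. P is now [].

So w = 1 9 5 7 2 3 8 4 6.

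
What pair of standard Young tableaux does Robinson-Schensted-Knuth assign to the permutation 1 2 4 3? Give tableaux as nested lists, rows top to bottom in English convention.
Insert each entry of the permutation into P by Schensted row insertion, recording in Q the position of each new cell.

Insert 1: appended to row 1. P = [[1]].
Insert 2: appended to row 1. P = [[1, 2]].
Insert 4: appended to row 1. P = [[1, 2, 4]].
Insert 3: 3 bumps 4 from row 1; 4 starts row 2. P = [[1, 2, 3], [4]].

So P = [[1, 2, 3], [4]], Q = [[1, 2, 3], [4]].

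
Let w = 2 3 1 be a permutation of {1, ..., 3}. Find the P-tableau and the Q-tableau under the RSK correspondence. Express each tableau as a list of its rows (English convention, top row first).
Insert each entry of the permutation into P by Schensted row insertion, recording in Q the position of each new cell.

Insert 2: appended to row 1. P = [[2]].
Insert 3: appended to row 1. P = [[2, 3]].
Insert 1: 1 bumps 2 from row 1; 2 starts row 2. P = [[1, 3], [2]].

So P = [[1, 3], [2]], Q = [[1, 2], [3]].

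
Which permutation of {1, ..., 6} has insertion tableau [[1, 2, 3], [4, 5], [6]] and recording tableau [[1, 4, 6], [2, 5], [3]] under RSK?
6 4 1 5 2 3

Reverse the RSK construction: for i from n down to 1, find the cell of Q containing i, remove the entry at that cell from P, and reverse-bump it up through P; the value ejected from row 1 is w(i).

Step i=6: Q has 6 at row 1, column 3; remove that cell from P, ejecting 3. So w(6) = 3. P is now [[1, 2], [4, 5], [6]].
Step i=5: Q has 5 at row 2, column 2; remove 5 from row 2 of P and reverse-bump: 5 enters row 1 and ejects 2. So w(5) = 2. P is now [[1, 5], [4], [6]].
Step i=4: Q has 4 at row 1, column 2; remove that cell from P, ejecting 5. So w(4) = 5. P is now [[1], [4], [6]].
Step i=3: Q has 3 at row 3, column 1; remove 6 from row 3 of P and reverse-bump: 6 enters row 2 and ejects 4; 4 enters row 1 and ejects 1. So w(3) = 1. P is now [[4], [6]].
Step i=2: Q has 2 at row 2, column 1; remove 6 from row 2 of P and reverse-bump: 6 enters row 1 and ejects 4. So w(2) = 4. P is now [[6]].
Step i=1: Q has 1 at row 1, column 1; remove that cell from P, ejecting 6. So w(1) = 6. P is now [].

So w = 6 4 1 5 2 3.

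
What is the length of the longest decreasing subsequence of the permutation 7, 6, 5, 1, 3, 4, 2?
5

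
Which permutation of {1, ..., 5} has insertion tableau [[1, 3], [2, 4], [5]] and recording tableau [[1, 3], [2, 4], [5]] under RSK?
2 1 5 4 3

Reverse the RSK construction: for i from n down to 1, find the cell of Q containing i, remove the entry at that cell from P, and reverse-bump it up through P; the value ejected from row 1 is w(i).

Step i=5: Q has 5 at row 3, column 1; remove 5 from row 3 of P and reverse-bump: 5 enters row 2 and ejects 4; 4 enters row 1 and ejects 3. So w(5) = 3. P is now [[1, 4], [2, 5]].
Step i=4: Q has 4 at row 2, column 2; remove 5 from row 2 of P and reverse-bump: 5 enters row 1 and ejects 4. So w(4) = 4. P is now [[1, 5], [2]].
Step i=3: Q has 3 at row 1, column 2; remove that cell from P, ejecting 5. So w(3) = 5. P is now [[1], [2]].
Step i=2: Q has 2 at row 2, column 1; remove 2 from row 2 of P and reverse-bump: 2 enters row 1 and ejects 1. So w(2) = 1. P is now [[2]].
Step i=1: Q has 1 at row 1, column 1; remove that cell from P, ejecting 2. So w(1) = 2. P is now [].

So w = 2 1 5 4 3.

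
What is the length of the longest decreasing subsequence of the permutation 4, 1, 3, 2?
3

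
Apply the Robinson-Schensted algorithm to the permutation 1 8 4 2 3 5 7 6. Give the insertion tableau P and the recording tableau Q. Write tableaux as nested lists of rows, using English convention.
Insert each entry of the permutation into P by Schensted row insertion, recording in Q the position of each new cell.

Insert 1: appended to row 1. P = [[1]].
Insert 8: appended to row 1. P = [[1, 8]].
Insert 4: 4 bumps 8 from row 1; 8 starts row 2. P = [[1, 4], [8]].
Insert 2: 2 bumps 4 from row 1; 4 bumps 8 from row 2; 8 starts row 3. P = [[1, 2], [4], [8]].
Insert 3: appended to row 1. P = [[1, 2, 3], [4], [8]].
Insert 5: appended to row 1. P = [[1, 2, 3, 5], [4], [8]].
Insert 7: appended to row 1. P = [[1, 2, 3, 5, 7], [4], [8]].
Insert 6: 6 bumps 7 from row 1; 7 appends to row 2. P = [[1, 2, 3, 5, 6], [4, 7], [8]].

So P = [[1, 2, 3, 5, 6], [4, 7], [8]], Q = [[1, 2, 5, 6, 7], [3, 8], [4]].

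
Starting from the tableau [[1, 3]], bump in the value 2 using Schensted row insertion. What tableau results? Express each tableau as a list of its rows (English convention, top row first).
In row 1, 2 replaces 3 (the leftmost entry greater than 2); 3 is bumped to row 2. 3 starts a new row 2. The new tableau is [[1, 2], [3]].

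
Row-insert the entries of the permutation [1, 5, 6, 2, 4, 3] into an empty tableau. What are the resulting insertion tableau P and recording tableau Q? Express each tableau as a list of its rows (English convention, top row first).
P = [[1, 2, 3], [4, 6], [5]], Q = [[1, 2, 3], [4, 5], [6]]

Insert each entry of the permutation into P by Schensted row insertion, recording in Q the position of each new cell.

Insert 1: appended to row 1. P = [[1]].
Insert 5: appended to row 1. P = [[1, 5]].
Insert 6: appended to row 1. P = [[1, 5, 6]].
Insert 2: 2 bumps 5 from row 1; 5 starts row 2. P = [[1, 2, 6], [5]].
Insert 4: 4 bumps 6 from row 1; 6 appends to row 2. P = [[1, 2, 4], [5, 6]].
Insert 3: 3 bumps 4 from row 1; 4 bumps 5 from row 2; 5 starts row 3. P = [[1, 2, 3], [4, 6], [5]].

So P = [[1, 2, 3], [4, 6], [5]], Q = [[1, 2, 3], [4, 5], [6]].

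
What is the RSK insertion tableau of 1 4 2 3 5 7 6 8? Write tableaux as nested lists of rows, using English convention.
P = [[1, 2, 3, 5, 6, 8], [4, 7]]

Insert 1: appended to row 1. P = [[1]].
Insert 4: appended to row 1. P = [[1, 4]].
Insert 2: 2 bumps 4 from row 1; 4 starts row 2. P = [[1, 2], [4]].
Insert 3: appended to row 1. P = [[1, 2, 3], [4]].
Insert 5: appended to row 1. P = [[1, 2, 3, 5], [4]].
Insert 7: appended to row 1. P = [[1, 2, 3, 5, 7], [4]].
Insert 6: 6 bumps 7 from row 1; 7 appends to row 2. P = [[1, 2, 3, 5, 6], [4, 7]].
Insert 8: appended to row 1. P = [[1, 2, 3, 5, 6, 8], [4, 7]].

So P = [[1, 2, 3, 5, 6, 8], [4, 7]].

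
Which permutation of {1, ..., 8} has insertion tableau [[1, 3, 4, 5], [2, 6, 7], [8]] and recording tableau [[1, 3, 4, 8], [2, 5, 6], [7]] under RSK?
Reverse the RSK construction: for i from n down to 1, find the cell of Q containing i, remove the entry at that cell from P, and reverse-bump it up through P; the value ejected from row 1 is w(i).

Step i=8: Q has 8 at row 1, column 4; remove that cell from P, ejecting 5. So w(8) = 5. P is now [[1, 3, 4], [2, 6, 7], [8]].
Step i=7: Q has 7 at row 3, column 1; remove 8 from row 3 of P and reverse-bump: 8 enters row 2 and ejects 7; 7 enters row 1 and ejects 4. So w(7) = 4. P is now [[1, 3, 7], [2, 6, 8]].
Step i=6: Q has 6 at row 2, column 3; remove 8 from row 2 of P and reverse-bump: 8 enters row 1 and ejects 7. So w(6) = 7. P is now [[1, 3, 8], [2, 6]].
Step i=5: Q has 5 at row 2, column 2; remove 6 from row 2 of P and reverse-bump: 6 enters row 1 and ejects 3. So w(5) = 3. P is now [[1, 6, 8], [2]].
Step i=4: Q has 4 at row 1, column 3; remove that cell from P, ejecting 8. So w(4) = 8. P is now [[1, 6], [2]].
Step i=3: Q has 3 at row 1, column 2; remove that cell from P, ejecting 6. So w(3) = 6. P is now [[1], [2]].
Step i=2: Q has 2 at row 2, column 1; remove 2 from row 2 of P and reverse-bump: 2 enters row 1 and ejects 1. So w(2) = 1. P is now [[2]].
Step i=1: Q has 1 at row 1, column 1; remove that cell from P, ejecting 2. So w(1) = 2. P is now [].

So w = 2 1 6 8 3 7 4 5.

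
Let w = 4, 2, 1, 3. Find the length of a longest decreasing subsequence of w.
3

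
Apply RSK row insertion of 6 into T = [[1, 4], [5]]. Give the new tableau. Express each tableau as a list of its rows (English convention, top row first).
6 is larger than every entry of row 1, so it is appended to row 1. The new tableau is [[1, 4, 6], [5]].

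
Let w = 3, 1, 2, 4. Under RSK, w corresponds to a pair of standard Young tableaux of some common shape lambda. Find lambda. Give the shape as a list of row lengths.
Row-insert each entry into an empty tableau.

After inserting 3: P = [[3]].
After inserting 1: P = [[1], [3]].
After inserting 2: P = [[1, 2], [3]].
After inserting 4: P = [[1, 2, 4], [3]].

The final insertion tableau P = [[1, 2, 4], [3]] has shape [3, 1].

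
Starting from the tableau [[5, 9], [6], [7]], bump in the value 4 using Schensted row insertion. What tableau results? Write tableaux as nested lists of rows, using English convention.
In row 1, 4 replaces 5 (the leftmost entry greater than 4); 5 is bumped to row 2. In row 2, 5 replaces 6 (the leftmost entry greater than 5); 6 is bumped to row 3. In row 3, 6 replaces 7 (the leftmost entry greater than 6); 7 is bumped to row 4. 7 starts a new row 4. The new tableau is [[4, 9], [5], [6], [7]].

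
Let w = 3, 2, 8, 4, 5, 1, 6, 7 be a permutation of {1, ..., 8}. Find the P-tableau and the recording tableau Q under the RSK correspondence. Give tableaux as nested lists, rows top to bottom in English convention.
Insert each entry of the permutation into P by Schensted row insertion, recording in Q the position of each new cell.

Insert 3: appended to row 1. P = [[3]].
Insert 2: 2 bumps 3 from row 1; 3 starts row 2. P = [[2], [3]].
Insert 8: appended to row 1. P = [[2, 8], [3]].
Insert 4: 4 bumps 8 from row 1; 8 appends to row 2. P = [[2, 4], [3, 8]].
Insert 5: appended to row 1. P = [[2, 4, 5], [3, 8]].
Insert 1: 1 bumps 2 from row 1; 2 bumps 3 from row 2; 3 starts row 3. P = [[1, 4, 5], [2, 8], [3]].
Insert 6: appended to row 1. P = [[1, 4, 5, 6], [2, 8], [3]].
Insert 7: appended to row 1. P = [[1, 4, 5, 6, 7], [2, 8], [3]].

So P = [[1, 4, 5, 6, 7], [2, 8], [3]], Q = [[1, 3, 5, 7, 8], [2, 4], [6]].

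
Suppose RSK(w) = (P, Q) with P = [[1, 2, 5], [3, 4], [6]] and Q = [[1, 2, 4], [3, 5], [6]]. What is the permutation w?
Reverse RSK: for i = n, n-1, ..., 1, locate i in Q, remove the corresponding corner cell from P, and reverse-bump its entry up through P; the value ejected from row 1 is w(i).

So w = 3 4 1 6 5 2.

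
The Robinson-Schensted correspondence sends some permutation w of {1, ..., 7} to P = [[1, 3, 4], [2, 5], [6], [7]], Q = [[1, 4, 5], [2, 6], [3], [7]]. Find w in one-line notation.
Reverse RSK: for i = n, n-1, ..., 1, locate i in Q, remove the corresponding corner cell from P, and reverse-bump its entry up through P; the value ejected from row 1 is w(i).

So w = 7 2 1 3 6 5 4.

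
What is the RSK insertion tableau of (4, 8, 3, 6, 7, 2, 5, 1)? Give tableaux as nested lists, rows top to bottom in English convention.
Insert 4: appended to row 1. P = [[4]].
Insert 8: appended to row 1. P = [[4, 8]].
Insert 3: 3 bumps 4 from row 1; 4 starts row 2. P = [[3, 8], [4]].
Insert 6: 6 bumps 8 from row 1; 8 appends to row 2. P = [[3, 6], [4, 8]].
Insert 7: appended to row 1. P = [[3, 6, 7], [4, 8]].
Insert 2: 2 bumps 3 from row 1; 3 bumps 4 from row 2; 4 starts row 3. P = [[2, 6, 7], [3, 8], [4]].
Insert 5: 5 bumps 6 from row 1; 6 bumps 8 from row 2; 8 appends to row 3. P = [[2, 5, 7], [3, 6], [4, 8]].
Insert 1: 1 bumps 2 from row 1; 2 bumps 3 from row 2; 3 bumps 4 from row 3; 4 starts row 4. P = [[1, 5, 7], [2, 6], [3, 8], [4]].

So P = [[1, 5, 7], [2, 6], [3, 8], [4]].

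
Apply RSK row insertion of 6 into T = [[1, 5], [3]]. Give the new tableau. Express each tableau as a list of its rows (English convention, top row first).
6 is larger than every entry of row 1, so it is appended to row 1. The new tableau is [[1, 5, 6], [3]].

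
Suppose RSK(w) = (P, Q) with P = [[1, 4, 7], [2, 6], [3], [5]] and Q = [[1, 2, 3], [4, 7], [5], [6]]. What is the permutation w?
5 6 7 3 2 1 4

Reverse RSK: for i = n, n-1, ..., 1, locate i in Q, remove the corresponding corner cell from P, and reverse-bump its entry up through P; the value ejected from row 1 is w(i).

So w = 5 6 7 3 2 1 4.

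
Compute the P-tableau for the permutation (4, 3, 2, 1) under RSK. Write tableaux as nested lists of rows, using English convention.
P = [[1], [2], [3], [4]]

Insert 4: appended to row 1. P = [[4]].
Insert 3: 3 bumps 4 from row 1; 4 starts row 2. P = [[3], [4]].
Insert 2: 2 bumps 3 from row 1; 3 bumps 4 from row 2; 4 starts row 3. P = [[2], [3], [4]].
Insert 1: 1 bumps 2 from row 1; 2 bumps 3 from row 2; 3 bumps 4 from row 3; 4 starts row 4. P = [[1], [2], [3], [4]].

So P = [[1], [2], [3], [4]].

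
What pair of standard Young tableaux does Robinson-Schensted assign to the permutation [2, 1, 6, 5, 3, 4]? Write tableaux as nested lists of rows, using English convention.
Insert each entry of the permutation into P by Schensted row insertion, recording in Q the position of each new cell.

After inserting 2: P = [[2]].
After inserting 1: P = [[1], [2]].
After inserting 6: P = [[1, 6], [2]].
After inserting 5: P = [[1, 5], [2, 6]].
After inserting 3: P = [[1, 3], [2, 5], [6]].
After inserting 4: P = [[1, 3, 4], [2, 5], [6]].

So P = [[1, 3, 4], [2, 5], [6]], Q = [[1, 3, 6], [2, 4], [5]].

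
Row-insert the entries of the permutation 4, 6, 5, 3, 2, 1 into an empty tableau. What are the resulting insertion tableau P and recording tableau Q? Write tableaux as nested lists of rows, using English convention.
P = [[1, 5], [2], [3], [4], [6]], Q = [[1, 2], [3], [4], [5], [6]]

Insert each entry of the permutation into P by Schensted row insertion, recording in Q the position of each new cell.

Insert 4: appended to row 1. P = [[4]], Q = [[1]].
Insert 6: appended to row 1. P = [[4, 6]], Q = [[1, 2]].
Insert 5: 5 bumps 6 from row 1; 6 starts row 2. P = [[4, 5], [6]], Q = [[1, 2], [3]].
Insert 3: 3 bumps 4 from row 1; 4 bumps 6 from row 2; 6 starts row 3. P = [[3, 5], [4], [6]], Q = [[1, 2], [3], [4]].
Insert 2: 2 bumps 3 from row 1; 3 bumps 4 from row 2; 4 bumps 6 from row 3; 6 starts row 4. P = [[2, 5], [3], [4], [6]], Q = [[1, 2], [3], [4], [5]].
Insert 1: 1 bumps 2 from row 1; 2 bumps 3 from row 2; 3 bumps 4 from row 3; 4 bumps 6 from row 4; 6 starts row 5. P = [[1, 5], [2], [3], [4], [6]], Q = [[1, 2], [3], [4], [5], [6]].

So P = [[1, 5], [2], [3], [4], [6]], Q = [[1, 2], [3], [4], [5], [6]].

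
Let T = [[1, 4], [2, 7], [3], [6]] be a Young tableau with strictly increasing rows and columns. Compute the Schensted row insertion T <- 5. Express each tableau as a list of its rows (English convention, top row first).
5 is larger than every entry of row 1, so it is appended to row 1. The new tableau is [[1, 4, 5], [2, 7], [3], [6]].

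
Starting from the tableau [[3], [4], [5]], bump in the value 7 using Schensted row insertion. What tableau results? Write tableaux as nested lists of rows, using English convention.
7 is larger than every entry of row 1, so it is appended to row 1. The new tableau is [[3, 7], [4], [5]].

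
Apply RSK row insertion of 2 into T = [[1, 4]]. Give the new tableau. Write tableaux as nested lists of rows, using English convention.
[[1, 2], [4]]

In row 1, 2 replaces 4 (the leftmost entry greater than 2); 4 is bumped to row 2. 4 starts a new row 2. The new tableau is [[1, 2], [4]].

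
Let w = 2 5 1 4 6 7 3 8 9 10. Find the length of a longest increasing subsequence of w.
7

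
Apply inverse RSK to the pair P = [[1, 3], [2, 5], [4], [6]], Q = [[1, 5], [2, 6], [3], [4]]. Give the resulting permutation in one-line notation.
6 4 2 1 5 3

Reverse the RSK construction: for i from n down to 1, find the cell of Q containing i, remove the entry at that cell from P, and reverse-bump it up through P; the value ejected from row 1 is w(i).

Step i=6: Q has 6 at row 2, column 2; remove 5 from row 2 of P and reverse-bump: 5 enters row 1 and ejects 3. So w(6) = 3. P is now [[1, 5], [2], [4], [6]].
Step i=5: Q has 5 at row 1, column 2; remove that cell from P, ejecting 5. So w(5) = 5. P is now [[1], [2], [4], [6]].
Step i=4: Q has 4 at row 4, column 1; remove 6 from row 4 of P and reverse-bump: 6 enters row 3 and ejects 4; 4 enters row 2 and ejects 2; 2 enters row 1 and ejects 1. So w(4) = 1. P is now [[2], [4], [6]].
Step i=3: Q has 3 at row 3, column 1; remove 6 from row 3 of P and reverse-bump: 6 enters row 2 and ejects 4; 4 enters row 1 and ejects 2. So w(3) = 2. P is now [[4], [6]].
Step i=2: Q has 2 at row 2, column 1; remove 6 from row 2 of P and reverse-bump: 6 enters row 1 and ejects 4. So w(2) = 4. P is now [[6]].
Step i=1: Q has 1 at row 1, column 1; remove that cell from P, ejecting 6. So w(1) = 6. P is now [].

So w = 6 4 2 1 5 3.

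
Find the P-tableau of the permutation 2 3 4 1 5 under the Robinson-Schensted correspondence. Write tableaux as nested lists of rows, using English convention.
After inserting 2: P = [[2]].
After inserting 3: P = [[2, 3]].
After inserting 4: P = [[2, 3, 4]].
After inserting 1: P = [[1, 3, 4], [2]].
After inserting 5: P = [[1, 3, 4, 5], [2]].

So P = [[1, 3, 4, 5], [2]].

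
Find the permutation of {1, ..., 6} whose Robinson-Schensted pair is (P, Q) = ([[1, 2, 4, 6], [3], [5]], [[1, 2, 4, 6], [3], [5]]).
Reverse the RSK construction: for i from n down to 1, find the cell of Q containing i, remove the entry at that cell from P, and reverse-bump it up through P; the value ejected from row 1 is w(i).

Step i=6: Q has 6 at row 1, column 4; remove that cell from P, ejecting 6. So w(6) = 6. P is now [[1, 2, 4], [3], [5]].
Step i=5: Q has 5 at row 3, column 1; remove 5 from row 3 of P and reverse-bump: 5 enters row 2 and ejects 3; 3 enters row 1 and ejects 2. So w(5) = 2. P is now [[1, 3, 4], [5]].
Step i=4: Q has 4 at row 1, column 3; remove that cell from P, ejecting 4. So w(4) = 4. P is now [[1, 3], [5]].
Step i=3: Q has 3 at row 2, column 1; remove 5 from row 2 of P and reverse-bump: 5 enters row 1 and ejects 3. So w(3) = 3. P is now [[1, 5]].
Step i=2: Q has 2 at row 1, column 2; remove that cell from P, ejecting 5. So w(2) = 5. P is now [[1]].
Step i=1: Q has 1 at row 1, column 1; remove that cell from P, ejecting 1. So w(1) = 1. P is now [].

So w = 1 5 3 4 2 6.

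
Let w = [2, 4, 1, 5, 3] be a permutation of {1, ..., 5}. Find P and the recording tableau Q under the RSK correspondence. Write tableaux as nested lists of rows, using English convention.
P = [[1, 3, 5], [2, 4]], Q = [[1, 2, 4], [3, 5]]

Insert each entry of the permutation into P by Schensted row insertion, recording in Q the position of each new cell.

After inserting 2: P = [[2]].
After inserting 4: P = [[2, 4]].
After inserting 1: P = [[1, 4], [2]].
After inserting 5: P = [[1, 4, 5], [2]].
After inserting 3: P = [[1, 3, 5], [2, 4]].

So P = [[1, 3, 5], [2, 4]], Q = [[1, 2, 4], [3, 5]].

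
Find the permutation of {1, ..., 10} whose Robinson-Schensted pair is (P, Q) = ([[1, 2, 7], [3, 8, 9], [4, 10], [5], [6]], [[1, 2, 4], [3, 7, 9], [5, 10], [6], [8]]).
Reverse the RSK construction: for i from n down to 1, find the cell of Q containing i, remove the entry at that cell from P, and reverse-bump it up through P; the value ejected from row 1 is w(i).

Step i=10: Q has 10 at row 3, column 2; remove 10 from row 3 of P and reverse-bump: 10 enters row 2 and ejects 9; 9 enters row 1 and ejects 7. So w(10) = 7. P is now [[1, 2, 9], [3, 8, 10], [4], [5], [6]].
Step i=9: Q has 9 at row 2, column 3; remove 10 from row 2 of P and reverse-bump: 10 enters row 1 and ejects 9. So w(9) = 9. P is now [[1, 2, 10], [3, 8], [4], [5], [6]].
Step i=8: Q has 8 at row 5, column 1; remove 6 from row 5 of P and reverse-bump: 6 enters row 4 and ejects 5; 5 enters row 3 and ejects 4; 4 enters row 2 and ejects 3; 3 enters row 1 and ejects 2. So w(8) = 2. P is now [[1, 3, 10], [4, 8], [5], [6]].
Step i=7: Q has 7 at row 2, column 2; remove 8 from row 2 of P and reverse-bump: 8 enters row 1 and ejects 3. So w(7) = 3. P is now [[1, 8, 10], [4], [5], [6]].
Step i=6: Q has 6 at row 4, column 1; remove 6 from row 4 of P and reverse-bump: 6 enters row 3 and ejects 5; 5 enters row 2 and ejects 4; 4 enters row 1 and ejects 1. So w(6) = 1. P is now [[4, 8, 10], [5], [6]].
Step i=5: Q has 5 at row 3, column 1; remove 6 from row 3 of P and reverse-bump: 6 enters row 2 and ejects 5; 5 enters row 1 and ejects 4. So w(5) = 4. P is now [[5, 8, 10], [6]].
Step i=4: Q has 4 at row 1, column 3; remove that cell from P, ejecting 10. So w(4) = 10. P is now [[5, 8], [6]].
Step i=3: Q has 3 at row 2, column 1; remove 6 from row 2 of P and reverse-bump: 6 enters row 1 and ejects 5. So w(3) = 5. P is now [[6, 8]].
Step i=2: Q has 2 at row 1, column 2; remove that cell from P, ejecting 8. So w(2) = 8. P is now [[6]].
Step i=1: Q has 1 at row 1, column 1; remove that cell from P, ejecting 6. So w(1) = 6. P is now [].

So w = 6 8 5 10 4 1 3 2 9 7.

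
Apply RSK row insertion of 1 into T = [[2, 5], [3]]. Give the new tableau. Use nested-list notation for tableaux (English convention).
[[1, 5], [2], [3]]

In row 1, 1 replaces 2 (the leftmost entry greater than 1); 2 is bumped to row 2. In row 2, 2 replaces 3 (the leftmost entry greater than 2); 3 is bumped to row 3. 3 starts a new row 3. The new tableau is [[1, 5], [2], [3]].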